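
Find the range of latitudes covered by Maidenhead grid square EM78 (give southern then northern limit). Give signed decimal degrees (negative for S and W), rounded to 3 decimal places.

Field E=4, M=12: +4·20° lon, +12·10° lat → SW at lon -100°, lat 30°.
Square 7, 8: +7·2° lon, +8·1° lat → SW at lon -86°, lat 38°.
Cell spans 2° lon × 1° lat.
south 38.000, north 39.000.

38.000, 39.000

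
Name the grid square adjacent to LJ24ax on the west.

LJ14xx

Longitude subsquare a = 0; −1 → -1, wraps to 23 = x, carry into square.
Longitude square 2; −1 → 1.
The latitude characters are unchanged.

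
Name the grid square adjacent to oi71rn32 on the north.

OI71rn33

Latitude extended square 2; +1 → 3.
The longitude characters are unchanged.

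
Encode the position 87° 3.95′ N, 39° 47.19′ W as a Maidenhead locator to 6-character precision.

Add 180° to longitude and 90° to latitude: 140.2135, 177.0658.
Field: 140.2135/20 → 7 → H, 177.0658/10 → 17 → R; chars HR.
Square: 0.2135/2 → 0, 7.0658/1 → 7; chars 07.
Subsquare: 0.2135/0.0833333 → 2 → c, 0.0658/0.0416667 → 1 → b; chars cb.

HR07cb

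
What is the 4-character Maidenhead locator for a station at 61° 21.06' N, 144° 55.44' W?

Offset from 180°W / 90°S: lon 35.08°, lat 151.35°.
Field: 35.08/20 → 1 → B, 151.35/10 → 15 → P; chars BP.
Square: 15.08/2 → 7, 1.35/1 → 1; chars 71.

BP71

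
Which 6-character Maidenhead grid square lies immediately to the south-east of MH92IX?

Longitude subsquare i = 8; +1 → 9 = j.
Latitude subsquare x = 23; −1 → 22 = w.

MH92jw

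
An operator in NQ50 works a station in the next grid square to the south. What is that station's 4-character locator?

Latitude square 0; −1 → -1, wraps to 9, carry into field.
Latitude field Q = 16; −1 → 15 = P.
The longitude characters are unchanged.

NP59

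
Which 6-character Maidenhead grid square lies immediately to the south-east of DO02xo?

Longitude subsquare x = 23; +1 → 24, wraps to 0 = a, carry into square.
Longitude square 0; +1 → 1.
Latitude subsquare o = 14; −1 → 13 = n.

DO12an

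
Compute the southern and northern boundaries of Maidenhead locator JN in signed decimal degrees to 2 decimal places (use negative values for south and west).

40.00, 50.00

Field J=9, N=13: +9·20° lon, +13·10° lat → SW at lon 0°, lat 40°.
Cell spans 20° lon × 10° lat.
south 40.00, north 50.00.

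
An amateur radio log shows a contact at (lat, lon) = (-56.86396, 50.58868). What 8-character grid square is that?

LD53hd02

Add 180° to longitude and 90° to latitude: 230.58868, 33.13604.
Field: 230.58868/20 → 11 → L, 33.13604/10 → 3 → D; chars LD.
Square: 10.58868/2 → 5, 3.13604/1 → 3; chars 53.
Subsquare: 0.58868/0.0833333 → 7 → h, 0.13604/0.0416667 → 3 → d; chars hd.
Extended square: 0.00535/0.00833333 → 0, 0.01104/0.00416667 → 2; chars 02.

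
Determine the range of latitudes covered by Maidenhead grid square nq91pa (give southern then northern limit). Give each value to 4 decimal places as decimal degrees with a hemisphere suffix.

71.0000° N, 71.0417° N

Field N=13, Q=16: +13·20° lon, +16·10° lat → SW at lon 80°, lat 70°.
Square 9, 1: +9·2° lon, +1·1° lat → SW at lon 98°, lat 71°.
Subsquare p=15, a=0: +15·0.0833333° lon, +0·0.0416667° lat → SW at lon 99.25°, lat 71°.
Cell spans 0.0833333° lon × 0.0416667° lat.
south 71.0000° N, north 71.0417° N.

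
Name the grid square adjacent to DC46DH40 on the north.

DC46dh41

Latitude extended square 0; +1 → 1.
The longitude characters are unchanged.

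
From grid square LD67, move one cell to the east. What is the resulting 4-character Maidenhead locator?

Longitude square 6; +1 → 7.
The latitude characters are unchanged.

LD77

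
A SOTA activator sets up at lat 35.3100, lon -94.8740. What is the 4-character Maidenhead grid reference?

EM25

Shift to the Maidenhead origin (180°W, 90°S): lon 85.13, lat 125.31.
Field (20°×10°, letters A–R): lon ⌊85.13/20⌋ = 4 → E; lat ⌊125.31/10⌋ = 12 → M.
Square (2°×1°, digits 0–9): lon ⌊5.13/2⌋ = 2; lat ⌊5.31/1⌋ = 5.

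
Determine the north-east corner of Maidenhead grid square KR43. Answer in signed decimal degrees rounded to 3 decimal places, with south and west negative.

Field K=10, R=17: +10·20° lon, +17·10° lat → SW at lon 20°, lat 80°.
Square 4, 3: +4·2° lon, +3·1° lat → SW at lon 28°, lat 83°.
Cell spans 2° lon × 1° lat. NE corner is SW corner plus one full cell.
latitude 84.000, longitude 30.000.

84.000, 30.000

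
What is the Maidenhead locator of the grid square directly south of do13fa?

DO12fx

Latitude subsquare a = 0; −1 → -1, wraps to 23 = x, carry into square.
Latitude square 3; −1 → 2.
The longitude characters are unchanged.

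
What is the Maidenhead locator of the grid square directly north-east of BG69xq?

Longitude subsquare x = 23; +1 → 24, wraps to 0 = a, carry into square.
Longitude square 6; +1 → 7.
Latitude subsquare q = 16; +1 → 17 = r.

BG79ar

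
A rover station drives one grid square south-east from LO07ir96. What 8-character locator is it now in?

LO07jr05

Longitude extended square 9; +1 → 10, wraps to 0, carry into subsquare.
Longitude subsquare i = 8; +1 → 9 = j.
Latitude extended square 6; −1 → 5.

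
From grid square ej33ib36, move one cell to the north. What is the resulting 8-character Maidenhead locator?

EJ33ib37

Latitude extended square 6; +1 → 7.
The longitude characters are unchanged.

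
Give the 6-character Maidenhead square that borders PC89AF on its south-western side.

PC79xe

Longitude subsquare a = 0; −1 → -1, wraps to 23 = x, carry into square.
Longitude square 8; −1 → 7.
Latitude subsquare f = 5; −1 → 4 = e.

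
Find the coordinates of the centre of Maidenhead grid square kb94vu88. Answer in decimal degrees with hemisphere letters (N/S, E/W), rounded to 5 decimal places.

75.13125° S, 39.82083° E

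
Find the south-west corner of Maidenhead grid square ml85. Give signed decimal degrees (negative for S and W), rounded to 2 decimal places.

Field M=12, L=11: +12·20° lon, +11·10° lat → SW at lon 60°, lat 20°.
Square 8, 5: +8·2° lon, +5·1° lat → SW at lon 76°, lat 25°.
latitude 25.00, longitude 76.00.

25.00, 76.00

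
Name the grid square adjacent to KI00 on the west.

JI90

Longitude square 0; −1 → -1, wraps to 9, carry into field.
Longitude field K = 10; −1 → 9 = J.
The latitude characters are unchanged.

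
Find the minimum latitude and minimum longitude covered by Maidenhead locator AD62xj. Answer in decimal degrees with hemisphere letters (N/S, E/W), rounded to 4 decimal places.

Field A=0, D=3: +0·20° lon, +3·10° lat → SW at lon -180°, lat -60°.
Square 6, 2: +6·2° lon, +2·1° lat → SW at lon -168°, lat -58°.
Subsquare x=23, j=9: +23·0.0833333° lon, +9·0.0416667° lat → SW at lon -166.083°, lat -57.625°.
latitude 57.6250° S, longitude 166.0833° W.

57.6250° S, 166.0833° W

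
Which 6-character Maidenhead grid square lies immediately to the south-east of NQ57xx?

NQ67aw

Longitude subsquare x = 23; +1 → 24, wraps to 0 = a, carry into square.
Longitude square 5; +1 → 6.
Latitude subsquare x = 23; −1 → 22 = w.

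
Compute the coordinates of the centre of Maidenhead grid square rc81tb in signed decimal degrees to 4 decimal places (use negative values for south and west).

-68.9375, 177.6250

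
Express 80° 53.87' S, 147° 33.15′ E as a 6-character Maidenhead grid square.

Shift to the Maidenhead origin (180°W, 90°S): lon 327.5525, lat 9.1022.
Field: lon ⌊327.5525/20⌋ = 16 → Q; lat ⌊9.1022/10⌋ = 0 → A.
Square: lon ⌊7.5525/2⌋ = 3; lat ⌊9.1022/1⌋ = 9.
Subsquare: lon ⌊1.5525/0.0833333⌋ = 18 → s; lat ⌊0.1022/0.0416667⌋ = 2 → c.

QA39sc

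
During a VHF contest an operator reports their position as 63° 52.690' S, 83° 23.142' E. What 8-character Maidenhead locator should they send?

NC16qc69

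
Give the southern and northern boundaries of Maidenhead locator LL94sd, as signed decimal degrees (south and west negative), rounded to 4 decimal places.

Field L=11, L=11: +11·20° lon, +11·10° lat → SW at lon 40°, lat 20°.
Square 9, 4: +9·2° lon, +4·1° lat → SW at lon 58°, lat 24°.
Subsquare s=18, d=3: +18·0.0833333° lon, +3·0.0416667° lat → SW at lon 59.5°, lat 24.125°.
Cell spans 0.0833333° lon × 0.0416667° lat.
south 24.1250, north 24.1667.

24.1250, 24.1667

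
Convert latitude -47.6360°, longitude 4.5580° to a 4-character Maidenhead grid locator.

JE22

Add 180° to longitude and 90° to latitude: 184.56, 42.36.
Field: 184.56/20 → 9 → J, 42.36/10 → 4 → E; chars JE.
Square: 4.56/2 → 2, 2.36/1 → 2; chars 22.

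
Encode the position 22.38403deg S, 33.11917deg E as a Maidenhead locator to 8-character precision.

Add 180° to longitude and 90° to latitude: 213.11917, 67.61597.
Field: lon ⌊213.11917/20⌋ = 10 → K; lat ⌊67.61597/10⌋ = 6 → G.
Square: lon ⌊13.11917/2⌋ = 6; lat ⌊7.61597/1⌋ = 7.
Subsquare: lon ⌊1.11917/0.0833333⌋ = 13 → n; lat ⌊0.61597/0.0416667⌋ = 14 → o.
Extended square: lon ⌊0.03584/0.00833333⌋ = 4; lat ⌊0.03264/0.00416667⌋ = 7.

KG67no47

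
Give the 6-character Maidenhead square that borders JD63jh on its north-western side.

JD63ii

Longitude subsquare j = 9; −1 → 8 = i.
Latitude subsquare h = 7; +1 → 8 = i.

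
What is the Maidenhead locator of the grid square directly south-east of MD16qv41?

MD16qv50

Longitude extended square 4; +1 → 5.
Latitude extended square 1; −1 → 0.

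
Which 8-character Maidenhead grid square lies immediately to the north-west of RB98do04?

RB98co95

Longitude extended square 0; −1 → -1, wraps to 9, carry into subsquare.
Longitude subsquare d = 3; −1 → 2 = c.
Latitude extended square 4; +1 → 5.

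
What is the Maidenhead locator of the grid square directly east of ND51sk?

Longitude subsquare s = 18; +1 → 19 = t.
The latitude characters are unchanged.

ND51tk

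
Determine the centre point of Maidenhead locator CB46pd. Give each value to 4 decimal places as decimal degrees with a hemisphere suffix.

Field C=2, B=1: +2·20° lon, +1·10° lat → SW at lon -140°, lat -80°.
Square 4, 6: +4·2° lon, +6·1° lat → SW at lon -132°, lat -74°.
Subsquare p=15, d=3: +15·0.0833333° lon, +3·0.0416667° lat → SW at lon -130.75°, lat -73.875°.
Cell spans 0.0833333° lon × 0.0416667° lat. Centre is SW corner plus half of each.
latitude 73.8542° S, longitude 130.7083° W.

73.8542° S, 130.7083° W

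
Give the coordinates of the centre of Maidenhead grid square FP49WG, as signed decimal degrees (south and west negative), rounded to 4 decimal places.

Field F=5, P=15: +5·20° lon, +15·10° lat → SW at lon -80°, lat 60°.
Square 4, 9: +4·2° lon, +9·1° lat → SW at lon -72°, lat 69°.
Subsquare w=22, g=6: +22·0.0833333° lon, +6·0.0416667° lat → SW at lon -70.1667°, lat 69.25°.
Cell spans 0.0833333° lon × 0.0416667° lat. Centre is SW corner plus half of each.
latitude 69.2708, longitude -70.1250.

69.2708, -70.1250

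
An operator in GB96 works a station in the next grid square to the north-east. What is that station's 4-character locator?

HB07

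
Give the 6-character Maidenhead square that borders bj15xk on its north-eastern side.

Longitude subsquare x = 23; +1 → 24, wraps to 0 = a, carry into square.
Longitude square 1; +1 → 2.
Latitude subsquare k = 10; +1 → 11 = l.

BJ25al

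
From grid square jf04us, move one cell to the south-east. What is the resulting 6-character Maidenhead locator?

JF04vr

Longitude subsquare u = 20; +1 → 21 = v.
Latitude subsquare s = 18; −1 → 17 = r.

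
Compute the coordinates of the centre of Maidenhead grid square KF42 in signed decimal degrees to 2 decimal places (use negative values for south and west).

Field K=10, F=5: +10·20° lon, +5·10° lat → SW at lon 20°, lat -40°.
Square 4, 2: +4·2° lon, +2·1° lat → SW at lon 28°, lat -38°.
Cell spans 2° lon × 1° lat. Centre is SW corner plus half of each.
latitude -37.50, longitude 29.00.

-37.50, 29.00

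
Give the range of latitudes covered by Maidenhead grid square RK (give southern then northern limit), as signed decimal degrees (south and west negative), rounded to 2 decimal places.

Field R=17, K=10: +17·20° lon, +10·10° lat → SW at lon 160°, lat 10°.
Cell spans 20° lon × 10° lat.
south 10.00, north 20.00.

10.00, 20.00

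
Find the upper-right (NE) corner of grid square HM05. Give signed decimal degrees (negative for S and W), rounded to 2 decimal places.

36.00, -38.00

Field H=7, M=12: +7·20° lon, +12·10° lat → SW at lon -40°, lat 30°.
Square 0, 5: +0·2° lon, +5·1° lat → SW at lon -40°, lat 35°.
Cell spans 2° lon × 1° lat. NE corner is SW corner plus one full cell.
latitude 36.00, longitude -38.00.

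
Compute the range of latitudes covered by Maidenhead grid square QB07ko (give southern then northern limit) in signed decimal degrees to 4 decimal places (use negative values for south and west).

-72.4167, -72.3750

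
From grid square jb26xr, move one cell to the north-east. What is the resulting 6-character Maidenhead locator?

JB36as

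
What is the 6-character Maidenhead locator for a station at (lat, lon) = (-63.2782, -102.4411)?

DC86sr

Add 180° to longitude and 90° to latitude: 77.5589, 26.7218.
Field: lon ⌊77.5589/20⌋ = 3 → D; lat ⌊26.7218/10⌋ = 2 → C.
Square: lon ⌊17.5589/2⌋ = 8; lat ⌊6.7218/1⌋ = 6.
Subsquare: lon ⌊1.5589/0.0833333⌋ = 18 → s; lat ⌊0.7218/0.0416667⌋ = 17 → r.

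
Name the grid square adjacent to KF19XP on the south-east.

Longitude subsquare x = 23; +1 → 24, wraps to 0 = a, carry into square.
Longitude square 1; +1 → 2.
Latitude subsquare p = 15; −1 → 14 = o.

KF29ao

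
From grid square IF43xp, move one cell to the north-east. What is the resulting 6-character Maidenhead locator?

IF53aq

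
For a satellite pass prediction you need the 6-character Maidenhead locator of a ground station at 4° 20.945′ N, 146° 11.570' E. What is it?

QJ34ci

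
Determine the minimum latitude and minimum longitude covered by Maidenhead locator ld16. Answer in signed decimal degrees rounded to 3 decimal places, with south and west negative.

-54.000, 42.000

Field L=11, D=3: +11·20° lon, +3·10° lat → SW at lon 40°, lat -60°.
Square 1, 6: +1·2° lon, +6·1° lat → SW at lon 42°, lat -54°.
latitude -54.000, longitude 42.000.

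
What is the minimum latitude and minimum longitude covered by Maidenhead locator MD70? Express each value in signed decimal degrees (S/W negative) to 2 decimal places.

Field M=12, D=3: +12·20° lon, +3·10° lat → SW at lon 60°, lat -60°.
Square 7, 0: +7·2° lon, +0·1° lat → SW at lon 74°, lat -60°.
latitude -60.00, longitude 74.00.

-60.00, 74.00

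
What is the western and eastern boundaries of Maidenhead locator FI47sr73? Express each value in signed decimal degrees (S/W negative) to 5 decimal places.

-70.44167, -70.43333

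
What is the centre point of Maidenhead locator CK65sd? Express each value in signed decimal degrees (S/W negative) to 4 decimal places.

15.1458, -126.4583

Field C=2, K=10: +2·20° lon, +10·10° lat → SW at lon -140°, lat 10°.
Square 6, 5: +6·2° lon, +5·1° lat → SW at lon -128°, lat 15°.
Subsquare s=18, d=3: +18·0.0833333° lon, +3·0.0416667° lat → SW at lon -126.5°, lat 15.125°.
Cell spans 0.0833333° lon × 0.0416667° lat. Centre is SW corner plus half of each.
latitude 15.1458, longitude -126.4583.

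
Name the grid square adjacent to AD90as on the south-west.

Longitude subsquare a = 0; −1 → -1, wraps to 23 = x, carry into square.
Longitude square 9; −1 → 8.
Latitude subsquare s = 18; −1 → 17 = r.

AD80xr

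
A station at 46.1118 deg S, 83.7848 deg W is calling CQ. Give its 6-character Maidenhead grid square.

Shift to the Maidenhead origin (180°W, 90°S): lon 96.2152, lat 43.8882.
Field: 96.2152/20 → 4 → E, 43.8882/10 → 4 → E; chars EE.
Square: 16.2152/2 → 8, 3.8882/1 → 3; chars 83.
Subsquare: 0.2152/0.0833333 → 2 → c, 0.8882/0.0416667 → 21 → v; chars cv.

EE83cv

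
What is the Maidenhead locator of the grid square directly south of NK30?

Latitude square 0; −1 → -1, wraps to 9, carry into field.
Latitude field K = 10; −1 → 9 = J.
The longitude characters are unchanged.

NJ39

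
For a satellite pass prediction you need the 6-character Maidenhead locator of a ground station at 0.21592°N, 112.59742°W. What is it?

DJ30qf

Offset from 180°W / 90°S: lon 67.4026°, lat 90.2159°.
Field (20°×10°, letters A–R): 67.4026/20 → 3 → D, 90.2159/10 → 9 → J; chars DJ.
Square (2°×1°, digits 0–9): 7.4026/2 → 3, 0.2159/1 → 0; chars 30.
Subsquare (5′×2.5′, letters a–x): 1.4026/0.0833333 → 16 → q, 0.2159/0.0416667 → 5 → f; chars qf.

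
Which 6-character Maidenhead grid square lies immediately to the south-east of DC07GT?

Longitude subsquare g = 6; +1 → 7 = h.
Latitude subsquare t = 19; −1 → 18 = s.

DC07hs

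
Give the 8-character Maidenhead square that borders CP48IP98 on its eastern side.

Longitude extended square 9; +1 → 10, wraps to 0, carry into subsquare.
Longitude subsquare i = 8; +1 → 9 = j.
The latitude characters are unchanged.

CP48jp08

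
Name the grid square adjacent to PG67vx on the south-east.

Longitude subsquare v = 21; +1 → 22 = w.
Latitude subsquare x = 23; −1 → 22 = w.

PG67ww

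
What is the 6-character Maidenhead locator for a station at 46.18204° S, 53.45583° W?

GE33gt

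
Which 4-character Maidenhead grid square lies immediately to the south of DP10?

Latitude square 0; −1 → -1, wraps to 9, carry into field.
Latitude field P = 15; −1 → 14 = O.
The longitude characters are unchanged.

DO19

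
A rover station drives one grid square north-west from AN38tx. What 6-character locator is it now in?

AN39sa

Longitude subsquare t = 19; −1 → 18 = s.
Latitude subsquare x = 23; +1 → 24, wraps to 0 = a, carry into square.
Latitude square 8; +1 → 9.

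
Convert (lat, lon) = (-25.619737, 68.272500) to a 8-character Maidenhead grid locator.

MG44dj21

Add 180° to longitude and 90° to latitude: 248.27250, 64.38026.
Field: 248.27250/20 → 12 → M, 64.38026/10 → 6 → G; chars MG.
Square: 8.27250/2 → 4, 4.38026/1 → 4; chars 44.
Subsquare: 0.27250/0.0833333 → 3 → d, 0.38026/0.0416667 → 9 → j; chars dj.
Extended square: 0.02250/0.00833333 → 2, 0.00526/0.00416667 → 1; chars 21.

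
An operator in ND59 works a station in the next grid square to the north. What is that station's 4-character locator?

NE50

Latitude square 9; +1 → 10, wraps to 0, carry into field.
Latitude field D = 3; +1 → 4 = E.
The longitude characters are unchanged.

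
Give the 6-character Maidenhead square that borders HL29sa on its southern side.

Latitude subsquare a = 0; −1 → -1, wraps to 23 = x, carry into square.
Latitude square 9; −1 → 8.
The longitude characters are unchanged.

HL28sx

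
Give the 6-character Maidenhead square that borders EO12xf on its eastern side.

Longitude subsquare x = 23; +1 → 24, wraps to 0 = a, carry into square.
Longitude square 1; +1 → 2.
The latitude characters are unchanged.

EO22af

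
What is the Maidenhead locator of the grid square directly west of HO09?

GO99

Longitude square 0; −1 → -1, wraps to 9, carry into field.
Longitude field H = 7; −1 → 6 = G.
The latitude characters are unchanged.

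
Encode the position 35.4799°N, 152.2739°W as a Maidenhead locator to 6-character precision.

BM35ul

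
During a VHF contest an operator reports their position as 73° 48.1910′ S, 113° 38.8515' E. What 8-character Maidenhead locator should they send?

OB66te77

Offset from 180°W / 90°S: lon 293.64752°, lat 16.19682°.
Field: lon ⌊293.64752/20⌋ = 14 → O; lat ⌊16.19682/10⌋ = 1 → B.
Square: lon ⌊13.64752/2⌋ = 6; lat ⌊6.19682/1⌋ = 6.
Subsquare: lon ⌊1.64752/0.0833333⌋ = 19 → t; lat ⌊0.19682/0.0416667⌋ = 4 → e.
Extended square: lon ⌊0.06419/0.00833333⌋ = 7; lat ⌊0.03015/0.00416667⌋ = 7.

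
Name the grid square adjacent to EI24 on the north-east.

Longitude square 2; +1 → 3.
Latitude square 4; +1 → 5.

EI35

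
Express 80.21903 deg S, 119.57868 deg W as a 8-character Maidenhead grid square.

DA09fs07

Add 180° to longitude and 90° to latitude: 60.42132, 9.78097.
Field (20°×10°, letters A–R): 60.42132/20 → 3 → D, 9.78097/10 → 0 → A; chars DA.
Square (2°×1°, digits 0–9): 0.42132/2 → 0, 9.78097/1 → 9; chars 09.
Subsquare (5′×2.5′, letters a–x): 0.42132/0.0833333 → 5 → f, 0.78097/0.0416667 → 18 → s; chars fs.
Extended square (30″×15″, digits 0–9): 0.00465/0.00833333 → 0, 0.03097/0.00416667 → 7; chars 07.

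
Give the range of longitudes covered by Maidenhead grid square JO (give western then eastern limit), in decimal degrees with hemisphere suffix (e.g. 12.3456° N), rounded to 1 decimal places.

0.0° E, 20.0° E

Field J=9, O=14: +9·20° lon, +14·10° lat → SW at lon 0°, lat 50°.
Cell spans 20° lon × 10° lat.
west 0.0° E, east 20.0° E.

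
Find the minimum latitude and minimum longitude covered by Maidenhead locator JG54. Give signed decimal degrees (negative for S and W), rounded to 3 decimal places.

-26.000, 10.000

Field J=9, G=6: +9·20° lon, +6·10° lat → SW at lon 0°, lat -30°.
Square 5, 4: +5·2° lon, +4·1° lat → SW at lon 10°, lat -26°.
latitude -26.000, longitude 10.000.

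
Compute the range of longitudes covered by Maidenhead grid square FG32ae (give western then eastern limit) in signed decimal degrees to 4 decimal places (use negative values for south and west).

Field F=5, G=6: +5·20° lon, +6·10° lat → SW at lon -80°, lat -30°.
Square 3, 2: +3·2° lon, +2·1° lat → SW at lon -74°, lat -28°.
Subsquare a=0, e=4: +0·0.0833333° lon, +4·0.0416667° lat → SW at lon -74°, lat -27.8333°.
Cell spans 0.0833333° lon × 0.0416667° lat.
west -74.0000, east -73.9167.

-74.0000, -73.9167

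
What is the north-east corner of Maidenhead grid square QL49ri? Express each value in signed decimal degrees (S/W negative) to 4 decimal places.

Field Q=16, L=11: +16·20° lon, +11·10° lat → SW at lon 140°, lat 20°.
Square 4, 9: +4·2° lon, +9·1° lat → SW at lon 148°, lat 29°.
Subsquare r=17, i=8: +17·0.0833333° lon, +8·0.0416667° lat → SW at lon 149.417°, lat 29.3333°.
Cell spans 0.0833333° lon × 0.0416667° lat. NE corner is SW corner plus one full cell.
latitude 29.3750, longitude 149.5000.

29.3750, 149.5000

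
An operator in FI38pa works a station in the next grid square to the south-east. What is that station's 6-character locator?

FI37qx

Longitude subsquare p = 15; +1 → 16 = q.
Latitude subsquare a = 0; −1 → -1, wraps to 23 = x, carry into square.
Latitude square 8; −1 → 7.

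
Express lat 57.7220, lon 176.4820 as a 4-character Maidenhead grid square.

Add 180° to longitude and 90° to latitude: 356.48, 147.72.
Field: lon ⌊356.48/20⌋ = 17 → R; lat ⌊147.72/10⌋ = 14 → O.
Square: lon ⌊16.48/2⌋ = 8; lat ⌊7.72/1⌋ = 7.

RO87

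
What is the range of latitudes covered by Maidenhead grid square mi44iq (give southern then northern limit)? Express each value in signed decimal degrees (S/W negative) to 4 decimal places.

-5.3333, -5.2917

Field M=12, I=8: +12·20° lon, +8·10° lat → SW at lon 60°, lat -10°.
Square 4, 4: +4·2° lon, +4·1° lat → SW at lon 68°, lat -6°.
Subsquare i=8, q=16: +8·0.0833333° lon, +16·0.0416667° lat → SW at lon 68.6667°, lat -5.33333°.
Cell spans 0.0833333° lon × 0.0416667° lat.
south -5.3333, north -5.2917.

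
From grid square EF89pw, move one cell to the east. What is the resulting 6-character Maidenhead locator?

Longitude subsquare p = 15; +1 → 16 = q.
The latitude characters are unchanged.

EF89qw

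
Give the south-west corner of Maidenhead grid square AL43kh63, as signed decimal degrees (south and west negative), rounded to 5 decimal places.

Field A=0, L=11: +0·20° lon, +11·10° lat → SW at lon -180°, lat 20°.
Square 4, 3: +4·2° lon, +3·1° lat → SW at lon -172°, lat 23°.
Subsquare k=10, h=7: +10·0.0833333° lon, +7·0.0416667° lat → SW at lon -171.167°, lat 23.2917°.
Extended square 6, 3: +6·0.00833333° lon, +3·0.00416667° lat → SW at lon -171.117°, lat 23.3042°.
latitude 23.30417, longitude -171.11667.

23.30417, -171.11667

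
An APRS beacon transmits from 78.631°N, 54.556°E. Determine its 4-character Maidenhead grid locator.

LQ78

Offset from 180°W / 90°S: lon 234.56°, lat 168.63°.
Field: 234.56/20 → 11 → L, 168.63/10 → 16 → Q; chars LQ.
Square: 14.56/2 → 7, 8.63/1 → 8; chars 78.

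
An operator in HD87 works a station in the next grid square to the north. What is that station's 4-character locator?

HD88

Latitude square 7; +1 → 8.
The longitude characters are unchanged.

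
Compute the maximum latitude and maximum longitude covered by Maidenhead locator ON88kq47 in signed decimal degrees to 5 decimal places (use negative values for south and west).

48.70000, 116.87500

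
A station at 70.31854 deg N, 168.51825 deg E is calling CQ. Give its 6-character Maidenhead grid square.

RQ40gh

Add 180° to longitude and 90° to latitude: 348.5182, 160.3185.
Field: lon ⌊348.5182/20⌋ = 17 → R; lat ⌊160.3185/10⌋ = 16 → Q.
Square: lon ⌊8.5182/2⌋ = 4; lat ⌊0.3185/1⌋ = 0.
Subsquare: lon ⌊0.5182/0.0833333⌋ = 6 → g; lat ⌊0.3185/0.0416667⌋ = 7 → h.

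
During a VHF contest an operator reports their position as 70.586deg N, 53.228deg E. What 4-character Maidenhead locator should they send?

Shift to the Maidenhead origin (180°W, 90°S): lon 233.23, lat 160.59.
Field: 233.23/20 → 11 → L, 160.59/10 → 16 → Q; chars LQ.
Square: 13.23/2 → 6, 0.59/1 → 0; chars 60.

LQ60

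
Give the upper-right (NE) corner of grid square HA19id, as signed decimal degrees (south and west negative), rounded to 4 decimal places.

-80.8333, -37.2500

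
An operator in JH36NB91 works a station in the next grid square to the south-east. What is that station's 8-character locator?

Longitude extended square 9; +1 → 10, wraps to 0, carry into subsquare.
Longitude subsquare n = 13; +1 → 14 = o.
Latitude extended square 1; −1 → 0.

JH36ob00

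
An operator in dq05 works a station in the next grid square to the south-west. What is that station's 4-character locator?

CQ94

Longitude square 0; −1 → -1, wraps to 9, carry into field.
Longitude field D = 3; −1 → 2 = C.
Latitude square 5; −1 → 4.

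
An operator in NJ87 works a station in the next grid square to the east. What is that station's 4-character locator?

Longitude square 8; +1 → 9.
The latitude characters are unchanged.

NJ97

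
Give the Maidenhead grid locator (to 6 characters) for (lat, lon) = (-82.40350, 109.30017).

Add 180° to longitude and 90° to latitude: 289.3002, 7.5965.
Field: lon ⌊289.3002/20⌋ = 14 → O; lat ⌊7.5965/10⌋ = 0 → A.
Square: lon ⌊9.3002/2⌋ = 4; lat ⌊7.5965/1⌋ = 7.
Subsquare: lon ⌊1.3002/0.0833333⌋ = 15 → p; lat ⌊0.5965/0.0416667⌋ = 14 → o.

OA47po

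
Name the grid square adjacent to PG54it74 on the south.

PG54it73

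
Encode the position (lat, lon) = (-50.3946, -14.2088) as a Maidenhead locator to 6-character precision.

ID29vo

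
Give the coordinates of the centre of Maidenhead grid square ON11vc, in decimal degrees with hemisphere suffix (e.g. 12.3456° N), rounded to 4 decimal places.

41.1042° N, 103.7917° E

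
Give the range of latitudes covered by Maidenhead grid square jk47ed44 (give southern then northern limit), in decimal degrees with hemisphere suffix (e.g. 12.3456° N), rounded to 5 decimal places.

17.14167° N, 17.14583° N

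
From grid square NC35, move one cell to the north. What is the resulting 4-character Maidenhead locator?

Latitude square 5; +1 → 6.
The longitude characters are unchanged.

NC36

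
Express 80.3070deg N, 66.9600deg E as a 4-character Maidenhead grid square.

Add 180° to longitude and 90° to latitude: 246.96, 170.31.
Field (20°×10°, letters A–R): 246.96/20 → 12 → M, 170.31/10 → 17 → R; chars MR.
Square (2°×1°, digits 0–9): 6.96/2 → 3, 0.31/1 → 0; chars 30.

MR30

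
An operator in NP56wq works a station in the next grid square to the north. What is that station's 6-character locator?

NP56wr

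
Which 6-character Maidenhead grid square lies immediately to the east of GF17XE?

Longitude subsquare x = 23; +1 → 24, wraps to 0 = a, carry into square.
Longitude square 1; +1 → 2.
The latitude characters are unchanged.

GF27ae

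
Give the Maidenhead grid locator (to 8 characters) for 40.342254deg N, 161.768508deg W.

Add 180° to longitude and 90° to latitude: 18.23149, 130.34225.
Field (20°×10°, letters A–R): 18.23149/20 → 0 → A, 130.34225/10 → 13 → N; chars AN.
Square (2°×1°, digits 0–9): 18.23149/2 → 9, 0.34225/1 → 0; chars 90.
Subsquare (5′×2.5′, letters a–x): 0.23149/0.0833333 → 2 → c, 0.34225/0.0416667 → 8 → i; chars ci.
Extended square (30″×15″, digits 0–9): 0.06483/0.00833333 → 7, 0.00892/0.00416667 → 2; chars 72.

AN90ci72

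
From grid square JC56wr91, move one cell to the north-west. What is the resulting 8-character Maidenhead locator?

Longitude extended square 9; −1 → 8.
Latitude extended square 1; +1 → 2.

JC56wr82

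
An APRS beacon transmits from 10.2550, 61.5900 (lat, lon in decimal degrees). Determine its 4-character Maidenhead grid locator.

Add 180° to longitude and 90° to latitude: 241.59, 100.25.
Field: lon ⌊241.59/20⌋ = 12 → M; lat ⌊100.25/10⌋ = 10 → K.
Square: lon ⌊1.59/2⌋ = 0; lat ⌊0.25/1⌋ = 0.

MK00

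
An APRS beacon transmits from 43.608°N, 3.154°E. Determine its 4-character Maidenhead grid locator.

JN13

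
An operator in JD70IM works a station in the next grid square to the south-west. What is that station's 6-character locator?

JD70hl

Longitude subsquare i = 8; −1 → 7 = h.
Latitude subsquare m = 12; −1 → 11 = l.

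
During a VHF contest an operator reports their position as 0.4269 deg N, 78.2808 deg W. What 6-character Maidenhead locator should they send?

FJ00uk

Offset from 180°W / 90°S: lon 101.7192°, lat 90.4269°.
Field (20°×10°, letters A–R): 101.7192/20 → 5 → F, 90.4269/10 → 9 → J; chars FJ.
Square (2°×1°, digits 0–9): 1.7192/2 → 0, 0.4269/1 → 0; chars 00.
Subsquare (5′×2.5′, letters a–x): 1.7192/0.0833333 → 20 → u, 0.4269/0.0416667 → 10 → k; chars uk.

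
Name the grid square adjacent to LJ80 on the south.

Latitude square 0; −1 → -1, wraps to 9, carry into field.
Latitude field J = 9; −1 → 8 = I.
The longitude characters are unchanged.

LI89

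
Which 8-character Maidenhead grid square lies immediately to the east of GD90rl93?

Longitude extended square 9; +1 → 10, wraps to 0, carry into subsquare.
Longitude subsquare r = 17; +1 → 18 = s.
The latitude characters are unchanged.

GD90sl03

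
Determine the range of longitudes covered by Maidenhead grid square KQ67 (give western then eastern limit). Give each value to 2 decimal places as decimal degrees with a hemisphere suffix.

32.00° E, 34.00° E

Field K=10, Q=16: +10·20° lon, +16·10° lat → SW at lon 20°, lat 70°.
Square 6, 7: +6·2° lon, +7·1° lat → SW at lon 32°, lat 77°.
Cell spans 2° lon × 1° lat.
west 32.00° E, east 34.00° E.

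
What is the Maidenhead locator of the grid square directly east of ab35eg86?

AB35eg96

Longitude extended square 8; +1 → 9.
The latitude characters are unchanged.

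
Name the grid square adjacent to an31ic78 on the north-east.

Longitude extended square 7; +1 → 8.
Latitude extended square 8; +1 → 9.

AN31ic89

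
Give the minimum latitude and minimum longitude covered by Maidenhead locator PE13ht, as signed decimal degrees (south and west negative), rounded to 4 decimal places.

Field P=15, E=4: +15·20° lon, +4·10° lat → SW at lon 120°, lat -50°.
Square 1, 3: +1·2° lon, +3·1° lat → SW at lon 122°, lat -47°.
Subsquare h=7, t=19: +7·0.0833333° lon, +19·0.0416667° lat → SW at lon 122.583°, lat -46.2083°.
latitude -46.2083, longitude 122.5833.

-46.2083, 122.5833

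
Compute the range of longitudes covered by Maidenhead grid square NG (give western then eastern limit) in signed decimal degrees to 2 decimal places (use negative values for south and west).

Field N=13, G=6: +13·20° lon, +6·10° lat → SW at lon 80°, lat -30°.
Cell spans 20° lon × 10° lat.
west 80.00, east 100.00.

80.00, 100.00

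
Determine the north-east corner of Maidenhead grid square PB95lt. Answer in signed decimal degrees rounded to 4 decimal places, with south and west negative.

-74.1667, 139.0000

Field P=15, B=1: +15·20° lon, +1·10° lat → SW at lon 120°, lat -80°.
Square 9, 5: +9·2° lon, +5·1° lat → SW at lon 138°, lat -75°.
Subsquare l=11, t=19: +11·0.0833333° lon, +19·0.0416667° lat → SW at lon 138.917°, lat -74.2083°.
Cell spans 0.0833333° lon × 0.0416667° lat. NE corner is SW corner plus one full cell.
latitude -74.1667, longitude 139.0000.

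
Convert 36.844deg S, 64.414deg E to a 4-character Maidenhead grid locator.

Offset from 180°W / 90°S: lon 244.41°, lat 53.16°.
Field: lon ⌊244.41/20⌋ = 12 → M; lat ⌊53.16/10⌋ = 5 → F.
Square: lon ⌊4.41/2⌋ = 2; lat ⌊3.16/1⌋ = 3.

MF23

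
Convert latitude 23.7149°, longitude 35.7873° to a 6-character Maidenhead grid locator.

KL73vr

Add 180° to longitude and 90° to latitude: 215.7873, 113.7149.
Field (20°×10°, letters A–R): 215.7873/20 → 10 → K, 113.7149/10 → 11 → L; chars KL.
Square (2°×1°, digits 0–9): 15.7873/2 → 7, 3.7149/1 → 3; chars 73.
Subsquare (5′×2.5′, letters a–x): 1.7873/0.0833333 → 21 → v, 0.7149/0.0416667 → 17 → r; chars vr.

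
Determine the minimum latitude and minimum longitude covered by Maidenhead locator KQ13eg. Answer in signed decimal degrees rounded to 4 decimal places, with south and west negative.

Field K=10, Q=16: +10·20° lon, +16·10° lat → SW at lon 20°, lat 70°.
Square 1, 3: +1·2° lon, +3·1° lat → SW at lon 22°, lat 73°.
Subsquare e=4, g=6: +4·0.0833333° lon, +6·0.0416667° lat → SW at lon 22.3333°, lat 73.25°.
latitude 73.2500, longitude 22.3333.

73.2500, 22.3333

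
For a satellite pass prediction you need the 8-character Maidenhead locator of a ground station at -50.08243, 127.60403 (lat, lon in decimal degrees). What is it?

PD39tw20

Shift to the Maidenhead origin (180°W, 90°S): lon 307.60403, lat 39.91757.
Field: 307.60403/20 → 15 → P, 39.91757/10 → 3 → D; chars PD.
Square: 7.60403/2 → 3, 9.91757/1 → 9; chars 39.
Subsquare: 1.60403/0.0833333 → 19 → t, 0.91757/0.0416667 → 22 → w; chars tw.
Extended square: 0.02070/0.00833333 → 2, 0.00090/0.00416667 → 0; chars 20.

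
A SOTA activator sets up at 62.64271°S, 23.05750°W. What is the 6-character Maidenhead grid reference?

Shift to the Maidenhead origin (180°W, 90°S): lon 156.9425, lat 27.3573.
Field: lon ⌊156.9425/20⌋ = 7 → H; lat ⌊27.3573/10⌋ = 2 → C.
Square: lon ⌊16.9425/2⌋ = 8; lat ⌊7.3573/1⌋ = 7.
Subsquare: lon ⌊0.9425/0.0833333⌋ = 11 → l; lat ⌊0.3573/0.0416667⌋ = 8 → i.

HC87li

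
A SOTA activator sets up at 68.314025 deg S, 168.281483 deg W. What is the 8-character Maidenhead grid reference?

Add 180° to longitude and 90° to latitude: 11.71852, 21.68597.
Field: 11.71852/20 → 0 → A, 21.68597/10 → 2 → C; chars AC.
Square: 11.71852/2 → 5, 1.68597/1 → 1; chars 51.
Subsquare: 1.71852/0.0833333 → 20 → u, 0.68597/0.0416667 → 16 → q; chars uq.
Extended square: 0.05185/0.00833333 → 6, 0.01931/0.00416667 → 4; chars 64.

AC51uq64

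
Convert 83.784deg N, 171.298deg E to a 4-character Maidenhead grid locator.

Add 180° to longitude and 90° to latitude: 351.30, 173.78.
Field (20°×10°, letters A–R): 351.30/20 → 17 → R, 173.78/10 → 17 → R; chars RR.
Square (2°×1°, digits 0–9): 11.30/2 → 5, 3.78/1 → 3; chars 53.

RR53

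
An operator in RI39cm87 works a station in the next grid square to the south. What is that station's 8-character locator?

RI39cm86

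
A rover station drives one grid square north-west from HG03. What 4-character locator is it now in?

Longitude square 0; −1 → -1, wraps to 9, carry into field.
Longitude field H = 7; −1 → 6 = G.
Latitude square 3; +1 → 4.

GG94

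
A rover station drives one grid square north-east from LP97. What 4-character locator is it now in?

MP08

Longitude square 9; +1 → 10, wraps to 0, carry into field.
Longitude field L = 11; +1 → 12 = M.
Latitude square 7; +1 → 8.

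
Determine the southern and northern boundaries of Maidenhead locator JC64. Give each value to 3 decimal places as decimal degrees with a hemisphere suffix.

66.000° S, 65.000° S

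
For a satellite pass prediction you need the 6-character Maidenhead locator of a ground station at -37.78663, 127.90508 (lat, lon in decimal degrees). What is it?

Add 180° to longitude and 90° to latitude: 307.9051, 52.2134.
Field: lon ⌊307.9051/20⌋ = 15 → P; lat ⌊52.2134/10⌋ = 5 → F.
Square: lon ⌊7.9051/2⌋ = 3; lat ⌊2.2134/1⌋ = 2.
Subsquare: lon ⌊1.9051/0.0833333⌋ = 22 → w; lat ⌊0.2134/0.0416667⌋ = 5 → f.

PF32wf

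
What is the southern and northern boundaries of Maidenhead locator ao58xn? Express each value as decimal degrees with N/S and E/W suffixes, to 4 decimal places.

Field A=0, O=14: +0·20° lon, +14·10° lat → SW at lon -180°, lat 50°.
Square 5, 8: +5·2° lon, +8·1° lat → SW at lon -170°, lat 58°.
Subsquare x=23, n=13: +23·0.0833333° lon, +13·0.0416667° lat → SW at lon -168.083°, lat 58.5417°.
Cell spans 0.0833333° lon × 0.0416667° lat.
south 58.5417° N, north 58.5833° N.

58.5417° N, 58.5833° N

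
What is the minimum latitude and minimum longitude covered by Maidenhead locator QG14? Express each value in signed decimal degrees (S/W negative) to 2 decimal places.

Field Q=16, G=6: +16·20° lon, +6·10° lat → SW at lon 140°, lat -30°.
Square 1, 4: +1·2° lon, +4·1° lat → SW at lon 142°, lat -26°.
latitude -26.00, longitude 142.00.

-26.00, 142.00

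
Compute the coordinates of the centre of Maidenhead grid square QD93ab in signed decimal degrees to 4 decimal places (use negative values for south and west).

Field Q=16, D=3: +16·20° lon, +3·10° lat → SW at lon 140°, lat -60°.
Square 9, 3: +9·2° lon, +3·1° lat → SW at lon 158°, lat -57°.
Subsquare a=0, b=1: +0·0.0833333° lon, +1·0.0416667° lat → SW at lon 158°, lat -56.9583°.
Cell spans 0.0833333° lon × 0.0416667° lat. Centre is SW corner plus half of each.
latitude -56.9375, longitude 158.0417.

-56.9375, 158.0417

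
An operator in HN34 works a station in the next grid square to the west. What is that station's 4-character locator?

HN24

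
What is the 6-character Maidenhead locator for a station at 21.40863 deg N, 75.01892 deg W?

FL21lj

Shift to the Maidenhead origin (180°W, 90°S): lon 104.9811, lat 111.4086.
Field: 104.9811/20 → 5 → F, 111.4086/10 → 11 → L; chars FL.
Square: 4.9811/2 → 2, 1.4086/1 → 1; chars 21.
Subsquare: 0.9811/0.0833333 → 11 → l, 0.4086/0.0416667 → 9 → j; chars lj.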